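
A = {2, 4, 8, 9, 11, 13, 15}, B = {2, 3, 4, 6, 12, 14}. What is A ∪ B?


A = {2, 4, 8, 9, 11, 13, 15}
B = {2, 3, 4, 6, 12, 14}
Operation: union
All elements combined: 2, 3, 4, 6, 8, 9, 11, 12, 13, 14, 15

{2, 3, 4, 6, 8, 9, 11, 12, 13, 14, 15}


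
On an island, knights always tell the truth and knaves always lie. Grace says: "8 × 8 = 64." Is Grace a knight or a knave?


Statement: "8 × 8 = 64."
Actual: 8 × 8 = 64
Claimed: 64
Statement is TRUE → Grace tells the truth → Knight

Knight


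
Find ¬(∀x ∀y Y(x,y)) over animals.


Original: ∀x ∀y Y(x,y)
Rule: ¬∀→∃, ¬∃→∀, negate predicate.
Negation: ∃x ∃y ¬Y(x,y)

∃x ∃y ¬Y(x,y)


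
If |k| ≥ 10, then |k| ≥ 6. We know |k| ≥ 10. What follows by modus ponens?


Modus ponens: P → Q, P ⊢ Q
P: |k| ≥ 10
Q: |k| ≥ 6
We have P → Q and P is true.
By modus ponens, Q must be true.

|k| ≥ 6


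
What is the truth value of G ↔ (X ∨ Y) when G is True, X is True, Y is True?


G = True, X = True, Y = True
Step 1: X ∨ Y = True OR True = True
Step 2: G ↔ (True): true when both sides have same truth value.
Result: True ↔ True = True

True


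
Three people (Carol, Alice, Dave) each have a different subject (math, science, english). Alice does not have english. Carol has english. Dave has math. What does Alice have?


From clues:
  Dave → math
  Carol → english
By elimination, Alice gets the remaining.

science


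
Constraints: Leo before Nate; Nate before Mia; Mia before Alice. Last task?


Constraints: Leo before Nate; Nate before Mia; Mia before Alice
The last task can have nothing scheduled after it, so it must never appear on the left of a 'before'.
Tasks appearing before some other task: Leo, Nate, Mia.
The only task not in that list is Alice → it is last.

Alice


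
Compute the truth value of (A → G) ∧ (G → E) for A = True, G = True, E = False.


A = True, G = True, E = False
Step 1: A → G is false only when A=True and G=False. Result: True
Step 2: G → E is false only when G=True and E=False. Result: False
Step 3: True ∧ False = False

False


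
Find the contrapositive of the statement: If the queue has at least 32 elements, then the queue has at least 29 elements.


Original: If the queue has at least 32 elements, then the queue has at least 29 elements
Contrapositive: If ¬Q, then ¬P
Negate Q: not (the queue has at least 29 elements)
Negate P: not (the queue has at least 32 elements)

If not (the queue has at least 29 elements), then not (the queue has at least 32 elements).


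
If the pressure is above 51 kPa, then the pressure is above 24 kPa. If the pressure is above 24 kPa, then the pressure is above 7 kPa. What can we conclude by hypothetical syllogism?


Hypothetical syllogism: P → Q, Q → R ⊢ P → R
Premise 1: the pressure is above 51 kPa → the pressure is above 24 kPa
Premise 2: the pressure is above 24 kPa → the pressure is above 7 kPa
Chain the implications: the middle term (the pressure is above 24 kPa) links the two.
Conclusion: If the pressure is above 51 kPa, then the pressure is above 7 kPa.

If the pressure is above 51 kPa, then the pressure is above 7 kPa.


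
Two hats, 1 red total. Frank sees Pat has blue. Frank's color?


Total red = 1, Pat = blue
Red accounted for: 0
Remaining for Frank: 1
Frank's hat is red.

red


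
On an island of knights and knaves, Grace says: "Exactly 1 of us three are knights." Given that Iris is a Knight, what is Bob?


Grace claims exactly 1 knights among Grace, Iris, Bob.
Given: Iris is a Knight.

Case 1: Grace is a Knight (tells truth)
  Then exactly 1 of the three are knights.
  Counting Grace, Iris: 2 knight(s) so far. Need -1 more → impossible.
Case 2: Grace is a Knave (lies)
  Then the count is NOT 1.
  If Bob = Knave, count = 1 = 1 → claim would be true, contradicts lie.
  If Bob = Knight, count = 2 ≠ 1 → lie confirmed ✓

Bob is a Knight.

Knight


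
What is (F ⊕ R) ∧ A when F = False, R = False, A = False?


F = False, R = False, A = False
Step 1: F ⊕ R = False XOR False = False
Step 2: False ∧ A = False AND False = False
XOR true when exactly one of F,R is true; then AND with A.

False


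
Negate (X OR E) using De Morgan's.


De Morgan's law: ¬(P ∨ Q) ≡ ¬P ∧ ¬Q
¬(X ∨ E) = ¬X ∧ ¬E

¬X ∧ ¬E


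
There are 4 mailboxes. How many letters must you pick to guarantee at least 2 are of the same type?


Pigeonhole: to guarantee k in one of n categories, need (k-1)×n + 1.
k = 2, n = 4
Minimum = (2-1) × 4 + 1 = 1 × 4 + 1

5


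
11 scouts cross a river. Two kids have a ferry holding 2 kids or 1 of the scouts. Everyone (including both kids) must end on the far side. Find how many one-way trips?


Per crossing of one of the scouts: kids→, one←, one of the scouts→, one← = 4 trips
11 × 4 = 44, + 1 final kids→ = 45
Minimum trips = 45

45


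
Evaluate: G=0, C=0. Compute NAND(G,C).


G AND C = 0
NOT(0) = 1

1


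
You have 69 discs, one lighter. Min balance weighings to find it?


Each weighing has 3 outcomes (left heavy / balance / right heavy), so k weighings distinguish at most 3^k cases; splitting into three near-equal groups achieves this.
Need 3^k ≥ 69: 3^3 = 27 < 69 ≤ 3^4 = 81
k = ⌈log₃(69)⌉ = 4

4


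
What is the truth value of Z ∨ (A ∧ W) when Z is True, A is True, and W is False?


Z = True, A = True, W = False
Step 1: A ∧ W = True AND False = False
Step 2: Z ∨ False = True OR False = True
AND evaluated first (higher precedence); then OR applied.

True


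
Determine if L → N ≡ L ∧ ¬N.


Expression 1: L → N
Expression 2: L ∧ ¬N
Truth table (L N | Expr1 Expr2):
  T T |   T     F   ← differ
  T F |   F     T   ← differ
  F T |   T     F   ← differ
  F F |   T     F   ← differ
Counterexample: L=T, N=T gives Expr1 = T but Expr2 = F, so the expressions are NOT logically equivalent.

No


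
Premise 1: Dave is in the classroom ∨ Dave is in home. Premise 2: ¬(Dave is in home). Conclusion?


Disjunctive syllogism: P ∨ Q, ¬P ⊢ Q
Disjunction: Dave is in the classroom ∨ Dave is in home
We know it is not the case that Dave is in home.
By disjunctive syllogism, the other disjunct must be true.

Dave is in the classroom


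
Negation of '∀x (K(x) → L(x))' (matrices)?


Original: ∀x (K(x) → L(x))
Rule: ¬∀→∃, ¬∃→∀, negate predicate.
Negation: ∃x (K(x) ∧ ¬L(x))

∃x (K(x) ∧ ¬L(x))


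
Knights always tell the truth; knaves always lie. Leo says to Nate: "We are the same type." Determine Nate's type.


Leo says: "We are the same type."
Case 1: Leo is a Knight (truth-teller)
  Statement is true → they ARE the same → Nate is also a Knight
Case 2: Leo is a Knave (liar)
  Statement is false → they are NOT the same → Nate is a Knight
In both cases, Nate is a Knight.

Knight


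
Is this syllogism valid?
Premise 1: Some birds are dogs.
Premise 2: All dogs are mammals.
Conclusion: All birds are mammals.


Premise 1: Some birds are dogs.
Premise 2: All dogs are mammals.
Conclusion: All birds are mammals.
Fallacy: illicit minor. The minor term (birds) is distributed in the conclusion ('All birds ...') but undistributed in its premise ('Some birds are dogs' doesn't cover all birds).
Only 'Some birds are mammals' follows, not 'All'.

Invalid


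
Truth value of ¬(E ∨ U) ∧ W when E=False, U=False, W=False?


E = False, U = False, W = False
Expression: ¬(E ∨ U) ∧ W
Step 1: E ∨ U = False OR False = False
Step 2: ¬(E ∨ U) = NOT False = True
Step 3: (True) ∧ W = True AND False = False

False


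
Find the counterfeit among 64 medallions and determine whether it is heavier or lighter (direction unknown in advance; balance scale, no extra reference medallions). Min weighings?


Let n = 64. 128 possibilities (n medallions × lighter/heavier); each weighing has 3 outcomes.
Bound for k weighings: say the first weighing puts j medallions on each pan. If it tips, the 2j weighed medallions remain suspects (each with a known direction) and k-1 weighings give 3^(k-1) outcomes; 3^(k-1) is odd, so 2j ≤ 3^(k-1) - 1. If it balances, the n - 2j unweighed medallions remain with direction unknown: 2(n - 2j) ≤ 3^(k-1) - 1 by the same parity argument. Adding, n ≤ (3^(k-1) - 1) + (3^(k-1) - 1)/2 = (3^k - 3)/2, and the classical three-group strategy achieves this (3 medallions in 2 weighings, 12 in 3, 39 in 4, 120 in 5).
So we need the smallest k with (3^k - 3)/2 ≥ 64.
k = 4: (3^4 - 3)/2 = 39 < 64 ✗
k = 5: (3^5 - 3)/2 = 120 ≥ 64 ✓

5


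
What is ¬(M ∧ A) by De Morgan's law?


De Morgan's law: ¬(P ∧ Q) ≡ ¬P ∨ ¬Q
¬(M ∧ A) = ¬M ∨ ¬A

¬M ∨ ¬A


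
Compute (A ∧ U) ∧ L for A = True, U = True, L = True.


A = True, U = True, L = True
Step 1: A ∧ U = True AND True = True
Step 2: True ∧ L = True AND True = True
AND is true only when ALL operands are true.

True


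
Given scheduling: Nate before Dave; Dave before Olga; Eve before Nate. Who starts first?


Constraints: Nate before Dave; Dave before Olga; Eve before Nate
The first task can have nothing scheduled before it, so it must never appear on the right of a 'before'.
Tasks appearing after some 'before': Dave, Olga, Nate.
The only task not in that list is Eve → it is first.

Eve


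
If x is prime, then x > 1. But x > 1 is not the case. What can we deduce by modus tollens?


Modus tollens: P → Q, ¬Q ⊢ ¬P
P: x is prime
Q: x > 1
We have P → Q and Q is false.
By modus tollens, P must be false.

It is not the case that x is prime


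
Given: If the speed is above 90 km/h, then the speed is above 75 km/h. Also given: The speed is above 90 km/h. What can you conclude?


Modus ponens: P → Q, P ⊢ Q
P: the speed is above 90 km/h
Q: the speed is above 75 km/h
We have P → Q and P is true.
By modus ponens, Q must be true.

The speed is above 75 km/h


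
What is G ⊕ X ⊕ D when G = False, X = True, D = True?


G = False, X = True, D = True
Step 1: G ⊕ X = False XOR True = True
Step 2: True ⊕ D = True XOR True = False
XOR is true when an odd number of operands are true.

False


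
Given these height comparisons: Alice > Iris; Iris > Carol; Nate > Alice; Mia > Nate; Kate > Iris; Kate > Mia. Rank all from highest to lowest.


Constraints: Alice > Iris; Iris > Carol; Nate > Alice; Mia > Nate; Kate > Iris; Kate > Mia
Method: at each step, the next-highest is the one remaining person who never appears on the smaller side of a constraint between remaining people.
  Step 1: remaining {Carol, Mia, Kate, Nate, Alice, Iris}; on the smaller side: {Carol, Mia, Nate, Alice, Iris} → Kate is next (Kate > Iris; Kate > Mia).
  Step 2: remaining {Carol, Mia, Nate, Alice, Iris}; on the smaller side: {Carol, Nate, Alice, Iris} → Mia is next (Mia > Nate).
  Step 3: remaining {Carol, Nate, Alice, Iris}; on the smaller side: {Carol, Alice, Iris} → Nate is next (Nate > Alice).
  Step 4: remaining {Carol, Alice, Iris}; on the smaller side: {Carol, Iris} → Alice is next (Alice > Iris).
  Step 5: remaining {Carol, Iris}; on the smaller side: {Carol} → Iris is next (Iris > Carol).
  Step 6: only Carol remains → lowest.
Final ranking (highest to lowest):

Kate > Mia > Nate > Alice > Iris > Carol


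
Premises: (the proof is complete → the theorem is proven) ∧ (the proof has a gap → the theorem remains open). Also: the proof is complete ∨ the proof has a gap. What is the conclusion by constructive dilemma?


Constructive dilemma: (P → Q) ∧ (R → S), P ∨ R ⊢ Q ∨ S
Premise 1: the proof is complete → the theorem is proven
Premise 2: the proof has a gap → the theorem remains open
Premise 3: the proof is complete ∨ the proof has a gap
Case 1: Assuming the proof is complete, then by Premise 1, the theorem is proven.
Case 2: Assuming the proof has a gap, then by Premise 2, the theorem remains open.
Since one of the proof is complete or the proof has a gap must hold, we get the theorem is proven or the theorem remains open.

The theorem is proven or the theorem remains open.


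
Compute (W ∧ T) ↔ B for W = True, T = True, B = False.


W = True, T = True, B = False
Step 1: W ∧ T = True AND True = True
Step 2: (True) ↔ B: true when both sides have same truth value.
Result: True ↔ False = False

False


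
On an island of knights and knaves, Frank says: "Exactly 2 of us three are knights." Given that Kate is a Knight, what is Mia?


Frank claims exactly 2 knights among Frank, Kate, Mia.
Given: Kate is a Knight.

Case 1: Frank is a Knight (tells truth)
  Then exactly 2 of the three are knights.
  Counting Frank, Kate: 2 knight(s) so far. Need 0 more → Mia = Knave.
Case 2: Frank is a Knave (lies)
  Then the count is NOT 2.
  If Mia = Knight, count = 2 = 2 → claim would be true, contradicts lie.
  If Mia = Knave, count = 1 ≠ 2 → lie confirmed ✓

Mia is a Knave.

Knave


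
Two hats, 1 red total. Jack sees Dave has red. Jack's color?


Total red = 1, Dave = red
Red accounted for: 1
Remaining for Jack: 0
Jack's hat is blue.

blue


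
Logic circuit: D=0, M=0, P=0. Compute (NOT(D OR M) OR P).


D OR M = 0
NOT(0) = 1
1 OR 0 = 1

1


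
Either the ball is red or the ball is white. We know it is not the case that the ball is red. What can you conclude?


Disjunctive syllogism: P ∨ Q, ¬P ⊢ Q
Disjunction: the ball is red ∨ the ball is white
We know it is not the case that the ball is red.
By disjunctive syllogism, the other disjunct must be true.

The ball is white


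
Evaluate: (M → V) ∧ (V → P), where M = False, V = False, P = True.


M = False, V = False, P = True
Step 1: M → V is false only when M=True and V=False. Result: True
Step 2: V → P is false only when V=True and P=False. Result: True
Step 3: True ∧ True = True

True


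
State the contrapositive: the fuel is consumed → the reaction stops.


Original: If the fuel is consumed, then the reaction stops
Contrapositive: If ¬Q, then ¬P
Negate Q: not (the reaction stops)
Negate P: not (the fuel is consumed)

If not (the reaction stops), then not (the fuel is consumed).


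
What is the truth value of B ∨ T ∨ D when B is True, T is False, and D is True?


B = True, T = False, D = True
Step 1: B ∨ T = True OR False = True
Step 2: True ∨ D = True OR True = True
OR is true when at least one operand is true.

True


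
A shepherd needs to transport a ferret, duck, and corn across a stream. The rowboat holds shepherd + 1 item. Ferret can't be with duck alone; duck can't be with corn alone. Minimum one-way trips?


1. shepherd+duck → 2. shepherd ← 3. shepherd+ferret → 4. shepherd+duck ← 5. shepherd+corn → 6. shepherd ← 7. shepherd+duck →
Minimum trips = 7

7


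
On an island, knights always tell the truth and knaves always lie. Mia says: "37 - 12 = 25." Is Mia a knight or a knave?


Statement: "37 - 12 = 25."
Actual: 37 - 12 = 25
Claimed: 25
Statement is TRUE → Mia tells the truth → Knight

Knight


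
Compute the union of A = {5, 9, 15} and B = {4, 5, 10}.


A = {5, 9, 15}
B = {4, 5, 10}
Operation: union
All elements combined: 4, 5, 9, 10, 15

{4, 5, 9, 10, 15}


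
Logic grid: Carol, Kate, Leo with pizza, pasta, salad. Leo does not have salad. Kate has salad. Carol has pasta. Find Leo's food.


From clues:
  Carol → pasta
  Kate → salad
By elimination, Leo gets the remaining.

pizza


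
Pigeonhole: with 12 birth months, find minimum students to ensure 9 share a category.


Pigeonhole: to guarantee k in one of n categories, need (k-1)×n + 1.
k = 9, n = 12
Minimum = (9-1) × 12 + 1 = 8 × 12 + 1

97


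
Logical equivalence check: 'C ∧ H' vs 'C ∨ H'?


Expression 1: C ∧ H
Expression 2: C ∨ H
Truth table (C H | Expr1 Expr2):
  T T |   T     T
  T F |   F     T   ← differ
  F T |   F     T   ← differ
  F F |   F     F
Counterexample: C=T, H=F gives Expr1 = F but Expr2 = T, so the expressions are NOT logically equivalent.

No


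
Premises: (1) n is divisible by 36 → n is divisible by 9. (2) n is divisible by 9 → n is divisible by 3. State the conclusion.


Hypothetical syllogism: P → Q, Q → R ⊢ P → R
Premise 1: n is divisible by 36 → n is divisible by 9
Premise 2: n is divisible by 9 → n is divisible by 3
Chain the implications: the middle term (n is divisible by 9) links the two.
Conclusion: If n is divisible by 36, then n is divisible by 3.

If n is divisible by 36, then n is divisible by 3.


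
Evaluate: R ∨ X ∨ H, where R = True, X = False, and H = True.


R = True, X = False, H = True
Step 1: R ∨ X = True OR False = True
Step 2: True ∨ H = True OR True = True
OR is true when at least one operand is true.

True


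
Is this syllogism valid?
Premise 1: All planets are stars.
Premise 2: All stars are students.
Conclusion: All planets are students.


Premise 1: All planets are stars.
Premise 2: All stars are students.
Conclusion: All planets are students.
Barbara syllogism (AAA-1): All A are B, All B are C → All A are C.
Middle term (stars) distributed in premise 2.

Valid


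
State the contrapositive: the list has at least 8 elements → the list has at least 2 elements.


Original: If the list has at least 8 elements, then the list has at least 2 elements
Contrapositive: If ¬Q, then ¬P
Negate Q: not (the list has at least 2 elements)
Negate P: not (the list has at least 8 elements)

If not (the list has at least 2 elements), then not (the list has at least 8 elements).


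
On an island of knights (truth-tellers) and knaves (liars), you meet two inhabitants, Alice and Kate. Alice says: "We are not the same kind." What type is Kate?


Alice says: "We are not the same kind."
Case 1: Alice is a Knight (truth-teller)
  Statement is true → they ARE different → Kate is a Knave
Case 2: Alice is a Knave (liar)
  Statement is false → they are NOT different → Kate is a Knave
In both cases, Kate is a Knave.

Knave


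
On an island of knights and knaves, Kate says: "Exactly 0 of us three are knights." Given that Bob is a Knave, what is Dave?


Kate claims exactly 0 knights among Kate, Bob, Dave.
Given: Bob is a Knave.

Case 1: Kate is a Knight (tells truth)
  Then exactly 0 of the three are knights.
  Counting Kate, Bob: 1 knight(s) so far. Need -1 more → impossible.
Case 2: Kate is a Knave (lies)
  Then the count is NOT 0.
  If Dave = Knave, count = 0 = 0 → claim would be true, contradicts lie.
  If Dave = Knight, count = 1 ≠ 0 → lie confirmed ✓

Dave is a Knight.

Knight


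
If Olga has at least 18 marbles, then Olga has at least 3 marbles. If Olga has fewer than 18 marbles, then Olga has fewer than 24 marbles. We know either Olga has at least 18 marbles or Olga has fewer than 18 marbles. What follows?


Constructive dilemma: (P → Q) ∧ (R → S), P ∨ R ⊢ Q ∨ S
Premise 1: Olga has at least 18 marbles → Olga has at least 3 marbles
Premise 2: Olga has fewer than 18 marbles → Olga has fewer than 24 marbles
Premise 3: Olga has at least 18 marbles ∨ Olga has fewer than 18 marbles
Case 1: Assuming Olga has at least 18 marbles, then by Premise 1, Olga has at least 3 marbles.
Case 2: Assuming Olga has fewer than 18 marbles, then by Premise 2, Olga has fewer than 24 marbles.
Since one of Olga has at least 18 marbles or Olga has fewer than 18 marbles must hold, we get Olga has at least 3 marbles or Olga has fewer than 24 marbles.

Olga has at least 3 marbles or Olga has fewer than 24 marbles.


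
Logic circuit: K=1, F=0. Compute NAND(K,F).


K AND F = 0
NOT(0) = 1

1


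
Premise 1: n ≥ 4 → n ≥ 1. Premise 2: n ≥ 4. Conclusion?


Modus ponens: P → Q, P ⊢ Q
P: n ≥ 4
Q: n ≥ 1
We have P → Q and P is true.
By modus ponens, Q must be true.

n ≥ 1


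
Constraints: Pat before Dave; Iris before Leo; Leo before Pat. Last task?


Constraints: Pat before Dave; Iris before Leo; Leo before Pat
The last task can have nothing scheduled after it, so it must never appear on the left of a 'before'.
Tasks appearing before some other task: Pat, Iris, Leo.
The only task not in that list is Dave → it is last.

Dave


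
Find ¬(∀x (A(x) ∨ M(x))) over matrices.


Original: ∀x (A(x) ∨ M(x))
Rule: ¬∀→∃, ¬∃→∀, negate predicate.
Negation: ∃x (¬A(x) ∧ ¬M(x))

∃x (¬A(x) ∧ ¬M(x))


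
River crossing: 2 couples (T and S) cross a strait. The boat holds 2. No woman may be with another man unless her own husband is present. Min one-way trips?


Label couples T and S.
1. WT+WS → (far: WT,WS; near: HT,HS)
2. WT ←   (far: WS; near: HT,HS,WT)
3. HT+HS → (far: HT,HS,WS; near: WT)
4. HT ←   (far: HS,WS; near: HT,WT)  — HT returns, since WT is alone on near bank
5. HT+WT → (far: all four; near: empty)
Every state respects the constraint.
Minimum trips = 5

5


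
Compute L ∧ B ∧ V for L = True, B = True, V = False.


L = True, B = True, V = False
Step 1: L ∧ B = True AND True = True
Step 2: (True) ∧ V = (True) AND False = False
AND is true only when ALL operands are true.

False


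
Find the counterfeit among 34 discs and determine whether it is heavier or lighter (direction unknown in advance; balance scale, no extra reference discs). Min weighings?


Let n = 34. 68 possibilities (n discs × lighter/heavier); each weighing has 3 outcomes.
Bound for k weighings: say the first weighing puts j discs on each pan. If it tips, the 2j weighed discs remain suspects (each with a known direction) and k-1 weighings give 3^(k-1) outcomes; 3^(k-1) is odd, so 2j ≤ 3^(k-1) - 1. If it balances, the n - 2j unweighed discs remain with direction unknown: 2(n - 2j) ≤ 3^(k-1) - 1 by the same parity argument. Adding, n ≤ (3^(k-1) - 1) + (3^(k-1) - 1)/2 = (3^k - 3)/2, and the classical three-group strategy achieves this (3 discs in 2 weighings, 12 in 3, 39 in 4, 120 in 5).
So we need the smallest k with (3^k - 3)/2 ≥ 34.
k = 3: (3^3 - 3)/2 = 12 < 34 ✗
k = 4: (3^4 - 3)/2 = 39 ≥ 34 ✓

4


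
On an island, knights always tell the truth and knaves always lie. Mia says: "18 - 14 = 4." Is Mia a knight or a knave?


Statement: "18 - 14 = 4."
Actual: 18 - 14 = 4
Claimed: 4
Statement is TRUE → Mia tells the truth → Knight

Knight


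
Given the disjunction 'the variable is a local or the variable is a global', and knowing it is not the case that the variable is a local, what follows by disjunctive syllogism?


Disjunctive syllogism: P ∨ Q, ¬P ⊢ Q
Disjunction: the variable is a local ∨ the variable is a global
We know it is not the case that the variable is a local.
By disjunctive syllogism, the other disjunct must be true.

The variable is a global


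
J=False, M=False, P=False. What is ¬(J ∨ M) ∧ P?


J = False, M = False, P = False
Expression: ¬(J ∨ M) ∧ P
Step 1: J ∨ M = False OR False = False
Step 2: ¬(J ∨ M) = NOT False = True
Step 3: (True) ∧ P = True AND False = False

False


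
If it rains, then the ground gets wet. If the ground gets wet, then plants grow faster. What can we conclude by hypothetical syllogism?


Hypothetical syllogism: P → Q, Q → R ⊢ P → R
Premise 1: it rains → the ground gets wet
Premise 2: the ground gets wet → plants grow faster
Chain the implications: the middle term (the ground gets wet) links the two.
Conclusion: If it rains, then plants grow faster.

If it rains, then plants grow faster.


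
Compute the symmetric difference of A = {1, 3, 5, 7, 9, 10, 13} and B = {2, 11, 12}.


A = {1, 3, 5, 7, 9, 10, 13}
B = {2, 11, 12}
Operation: symmetric difference
In A only: [1, 3, 5, 7, 9, 10, 13], in B only: [2, 11, 12]

{1, 2, 3, 5, 7, 9, 10, 11, 12, 13}


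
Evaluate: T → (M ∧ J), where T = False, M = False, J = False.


T = False, M = False, J = False
Step 1: M ∧ J = False AND False = False
Step 2: T → (False): false only when T=True and consequent=False.
Result: True

True


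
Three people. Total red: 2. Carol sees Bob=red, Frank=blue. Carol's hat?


Total red = 2, seen red = 1
Own red = 2 - 1 = 1
Carol's hat is red.

red


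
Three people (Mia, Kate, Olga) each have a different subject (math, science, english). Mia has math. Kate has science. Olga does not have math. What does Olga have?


From clues:
  Mia → math
  Kate → science
By elimination, Olga gets the remaining.

english


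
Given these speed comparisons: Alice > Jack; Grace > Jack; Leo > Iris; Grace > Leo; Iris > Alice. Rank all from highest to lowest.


Constraints: Alice > Jack; Grace > Jack; Leo > Iris; Grace > Leo; Iris > Alice
Method: at each step, the next-highest is the one remaining person who never appears on the smaller side of a constraint between remaining people.
  Step 1: remaining {Jack, Grace, Iris, Alice, Leo}; on the smaller side: {Jack, Iris, Alice, Leo} → Grace is next (Grace > Jack; Grace > Leo).
  Step 2: remaining {Jack, Iris, Alice, Leo}; on the smaller side: {Jack, Iris, Alice} → Leo is next (Leo > Iris).
  Step 3: remaining {Jack, Iris, Alice}; on the smaller side: {Jack, Alice} → Iris is next (Iris > Alice).
  Step 4: remaining {Jack, Alice}; on the smaller side: {Jack} → Alice is next (Alice > Jack).
  Step 5: only Jack remains → lowest.
Final ranking (highest to lowest):

Grace > Leo > Iris > Alice > Jack


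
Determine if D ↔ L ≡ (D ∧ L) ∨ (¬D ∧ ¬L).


Expression 1: D ↔ L
Expression 2: (D ∧ L) ∨ (¬D ∧ ¬L)
Truth table (D L | Expr1 Expr2):
  T T |   T     T
  T F |   F     F
  F T |   F     F
  F F |   T     T
All 4 rows agree, so the expressions are logically equivalent.

Yes


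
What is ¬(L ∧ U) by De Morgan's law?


De Morgan's law: ¬(P ∧ Q) ≡ ¬P ∨ ¬Q
¬(L ∧ U) = ¬L ∨ ¬U

¬L ∨ ¬U


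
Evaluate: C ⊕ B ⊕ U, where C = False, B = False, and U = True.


C = False, B = False, U = True
Step 1: C ⊕ B = False XOR False = False
Step 2: False ⊕ U = False XOR True = True
XOR is true when an odd number of operands are true.

True


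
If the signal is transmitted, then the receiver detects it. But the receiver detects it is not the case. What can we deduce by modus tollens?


Modus tollens: P → Q, ¬Q ⊢ ¬P
P: the signal is transmitted
Q: the receiver detects it
We have P → Q and Q is false.
By modus tollens, P must be false.

It is not the case that the signal is transmitted


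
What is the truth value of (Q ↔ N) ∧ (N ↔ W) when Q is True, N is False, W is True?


Q = True, N = False, W = True
Step 1: Q ↔ N is true when Q and N have the same value. Result: False
Step 2: N ↔ W is true when N and W have the same value. Result: False
Step 3: False ∧ False = False

False


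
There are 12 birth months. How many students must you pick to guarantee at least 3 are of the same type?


Pigeonhole: to guarantee k in one of n categories, need (k-1)×n + 1.
k = 3, n = 12
Minimum = (3-1) × 12 + 1 = 2 × 12 + 1

25


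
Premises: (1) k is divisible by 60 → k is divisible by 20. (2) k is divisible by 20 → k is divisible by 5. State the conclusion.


Hypothetical syllogism: P → Q, Q → R ⊢ P → R
Premise 1: k is divisible by 60 → k is divisible by 20
Premise 2: k is divisible by 20 → k is divisible by 5
Chain the implications: the middle term (k is divisible by 20) links the two.
Conclusion: If k is divisible by 60, then k is divisible by 5.

If k is divisible by 60, then k is divisible by 5.


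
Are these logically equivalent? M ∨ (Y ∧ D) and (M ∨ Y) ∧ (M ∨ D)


Expression 1: M ∨ (Y ∧ D)
Expression 2: (M ∨ Y) ∧ (M ∨ D)
Truth table (M Y D | Expr1 Expr2):
  T T T |   T     T
  T T F |   T     T
  T F T |   T     T
  T F F |   T     T
  F T T |   T     T
  F T F |   F     F
  F F T |   F     F
  F F F |   F     F
All 8 rows agree, so the expressions are logically equivalent.

Yes


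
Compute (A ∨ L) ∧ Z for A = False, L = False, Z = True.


A = False, L = False, Z = True
Step 1: A ∨ L = False OR False = False
Step 2: False ∧ Z = False AND True = False
OR is true when at least one operand is true; AND requires both.

False


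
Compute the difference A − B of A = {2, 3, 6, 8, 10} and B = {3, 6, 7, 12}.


A = {2, 3, 6, 8, 10}
B = {3, 6, 7, 12}
Operation: difference A − B
In A but not B: 2, 8, 10

{2, 8, 10}


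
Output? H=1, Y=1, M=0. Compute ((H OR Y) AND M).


H OR Y = 1|1 = 1
1 AND 0 = 0

0


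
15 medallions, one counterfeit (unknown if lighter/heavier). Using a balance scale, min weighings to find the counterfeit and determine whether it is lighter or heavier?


Let n = 15. 30 possibilities (n medallions × lighter/heavier); each weighing has 3 outcomes.
Bound for k weighings: say the first weighing puts j medallions on each pan. If it tips, the 2j weighed medallions remain suspects (each with a known direction) and k-1 weighings give 3^(k-1) outcomes; 3^(k-1) is odd, so 2j ≤ 3^(k-1) - 1. If it balances, the n - 2j unweighed medallions remain with direction unknown: 2(n - 2j) ≤ 3^(k-1) - 1 by the same parity argument. Adding, n ≤ (3^(k-1) - 1) + (3^(k-1) - 1)/2 = (3^k - 3)/2, and the classical three-group strategy achieves this (3 medallions in 2 weighings, 12 in 3, 39 in 4, 120 in 5).
So we need the smallest k with (3^k - 3)/2 ≥ 15.
k = 3: (3^3 - 3)/2 = 12 < 15 ✗
k = 4: (3^4 - 3)/2 = 39 ≥ 15 ✓

4


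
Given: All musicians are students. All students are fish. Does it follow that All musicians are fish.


Premise 1: All musicians are students.
Premise 2: All students are fish.
Conclusion: All musicians are fish.
Barbara syllogism (AAA-1): All A are B, All B are C → All A are C.
Middle term (students) distributed in premise 2.

Valid


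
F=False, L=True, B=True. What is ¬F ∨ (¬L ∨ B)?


F = False, L = True, B = True
Expression: ¬F ∨ (¬L ∨ B)
Step 1: ¬L = NOT True = False
Step 2: ¬L ∨ B = False OR True = True
Step 3: ¬F = NOT False = True
Step 4: (True) ∨ (True) = True OR True = True

True


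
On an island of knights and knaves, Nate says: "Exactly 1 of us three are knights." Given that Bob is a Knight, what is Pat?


Nate claims exactly 1 knights among Nate, Bob, Pat.
Given: Bob is a Knight.

Case 1: Nate is a Knight (tells truth)
  Then exactly 1 of the three are knights.
  Counting Nate, Bob: 2 knight(s) so far. Need -1 more → impossible.
Case 2: Nate is a Knave (lies)
  Then the count is NOT 1.
  If Pat = Knave, count = 1 = 1 → claim would be true, contradicts lie.
  If Pat = Knight, count = 2 ≠ 1 → lie confirmed ✓

Pat is a Knight.

Knight


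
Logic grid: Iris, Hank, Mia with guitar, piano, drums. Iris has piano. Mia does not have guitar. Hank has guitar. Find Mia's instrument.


From clues:
  Iris → piano
  Hank → guitar
By elimination, Mia gets the remaining.

drums


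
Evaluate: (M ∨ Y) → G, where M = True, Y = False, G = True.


M = True, Y = False, G = True
Step 1: M ∨ Y = True OR False = True
Step 2: (True) → G: false only when antecedent=True and G=False.
Result: True

True


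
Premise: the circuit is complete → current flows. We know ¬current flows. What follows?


Modus tollens: P → Q, ¬Q ⊢ ¬P
P: the circuit is complete
Q: current flows
We have P → Q and Q is false.
By modus tollens, P must be false.

It is not the case that the circuit is complete


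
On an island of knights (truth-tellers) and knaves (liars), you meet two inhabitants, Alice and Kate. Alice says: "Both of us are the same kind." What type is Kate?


Alice says: "Both of us are the same kind."
Case 1: Alice is a Knight (truth-teller)
  Statement is true → they ARE the same → Kate is also a Knight
Case 2: Alice is a Knave (liar)
  Statement is false → they are NOT the same → Kate is a Knight
In both cases, Kate is a Knight.

Knight


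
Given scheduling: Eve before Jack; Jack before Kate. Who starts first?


Constraints: Eve before Jack; Jack before Kate
The first task can have nothing scheduled before it, so it must never appear on the right of a 'before'.
Tasks appearing after some 'before': Jack, Kate.
The only task not in that list is Eve → it is first.

Eve


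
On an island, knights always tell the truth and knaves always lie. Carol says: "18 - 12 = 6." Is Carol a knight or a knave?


Statement: "18 - 12 = 6."
Actual: 18 - 12 = 6
Claimed: 6
Statement is TRUE → Carol tells the truth → Knight

Knight


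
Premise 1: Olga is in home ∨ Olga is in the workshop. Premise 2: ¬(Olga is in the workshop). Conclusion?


Disjunctive syllogism: P ∨ Q, ¬P ⊢ Q
Disjunction: Olga is in home ∨ Olga is in the workshop
We know it is not the case that Olga is in the workshop.
By disjunctive syllogism, the other disjunct must be true.

Olga is in home


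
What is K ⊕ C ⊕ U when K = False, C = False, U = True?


K = False, C = False, U = True
Step 1: K ⊕ C = False XOR False = False
Step 2: False ⊕ U = False XOR True = True
XOR is true when an odd number of operands are true.

True


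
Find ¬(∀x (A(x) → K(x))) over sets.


Original: ∀x (A(x) → K(x))
Rule: ¬∀→∃, ¬∃→∀, negate predicate.
Negation: ∃x (A(x) ∧ ¬K(x))

∃x (A(x) ∧ ¬K(x))


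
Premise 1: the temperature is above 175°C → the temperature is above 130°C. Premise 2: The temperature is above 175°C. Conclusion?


Modus ponens: P → Q, P ⊢ Q
P: the temperature is above 175°C
Q: the temperature is above 130°C
We have P → Q and P is true.
By modus ponens, Q must be true.

The temperature is above 130°C


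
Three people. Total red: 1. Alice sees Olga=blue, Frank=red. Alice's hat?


Total red = 1, seen red = 1
Own red = 1 - 1 = 0
Alice's hat is blue.

blue


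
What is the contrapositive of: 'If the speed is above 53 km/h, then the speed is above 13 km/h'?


Original: If the speed is above 53 km/h, then the speed is above 13 km/h
Contrapositive: If ¬Q, then ¬P
Negate Q: not (the speed is above 13 km/h)
Negate P: not (the speed is above 53 km/h)

If not (the speed is above 13 km/h), then not (the speed is above 53 km/h).


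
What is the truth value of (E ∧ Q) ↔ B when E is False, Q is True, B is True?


E = False, Q = True, B = True
Step 1: E ∧ Q = False AND True = False
Step 2: (False) ↔ B: true when both sides have same truth value.
Result: False ↔ True = False

False


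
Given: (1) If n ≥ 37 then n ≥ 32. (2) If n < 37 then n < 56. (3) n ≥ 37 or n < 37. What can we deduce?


Constructive dilemma: (P → Q) ∧ (R → S), P ∨ R ⊢ Q ∨ S
Premise 1: n ≥ 37 → n ≥ 32
Premise 2: n < 37 → n < 56
Premise 3: n ≥ 37 ∨ n < 37
Case 1: Assuming n ≥ 37, then by Premise 1, n ≥ 32.
Case 2: Assuming n < 37, then by Premise 2, n < 56.
Since one of n ≥ 37 or n < 37 must hold, we get n ≥ 32 or n < 56.

n ≥ 32 or n < 56.


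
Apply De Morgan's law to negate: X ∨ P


De Morgan's law: ¬(P ∨ Q) ≡ ¬P ∧ ¬Q
¬(X ∨ P) = ¬X ∧ ¬P

¬X ∧ ¬P


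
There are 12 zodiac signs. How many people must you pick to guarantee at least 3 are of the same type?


Pigeonhole: to guarantee k in one of n categories, need (k-1)×n + 1.
k = 3, n = 12
Minimum = (3-1) × 12 + 1 = 2 × 12 + 1

25


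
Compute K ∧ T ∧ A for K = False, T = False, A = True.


K = False, T = False, A = True
Step 1: K ∧ T = False AND False = False
Step 2: (False) ∧ A = (False) AND True = False
AND is true only when ALL operands are true.

False


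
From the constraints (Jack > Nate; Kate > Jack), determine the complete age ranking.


Constraints: Jack > Nate; Kate > Jack
Method: at each step, the next-highest is the one remaining person who never appears on the smaller side of a constraint between remaining people.
  Step 1: remaining {Nate, Kate, Jack}; on the smaller side: {Nate, Jack} → Kate is next (Kate > Jack).
  Step 2: remaining {Nate, Jack}; on the smaller side: {Nate} → Jack is next (Jack > Nate).
  Step 3: only Nate remains → lowest.
Final ranking (highest to lowest):

Kate > Jack > Nate


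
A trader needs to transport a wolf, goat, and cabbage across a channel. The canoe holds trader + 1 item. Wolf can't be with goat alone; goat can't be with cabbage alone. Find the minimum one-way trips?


1. trader+goat → 2. trader ← 3. trader+wolf → 4. trader+goat ← 5. trader+cabbage → 6. trader ← 7. trader+goat →
Minimum trips = 7

7


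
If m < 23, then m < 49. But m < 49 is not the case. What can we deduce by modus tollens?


Modus tollens: P → Q, ¬Q ⊢ ¬P
P: m < 23
Q: m < 49
We have P → Q and Q is false.
By modus tollens, P must be false.

It is not the case that m < 23


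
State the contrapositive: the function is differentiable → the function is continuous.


Original: If the function is differentiable, then the function is continuous
Contrapositive: If ¬Q, then ¬P
Negate Q: not (the function is continuous)
Negate P: not (the function is differentiable)

If not (the function is continuous), then not (the function is differentiable).


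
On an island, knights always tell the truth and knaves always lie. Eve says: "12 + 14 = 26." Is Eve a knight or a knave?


Statement: "12 + 14 = 26."
Actual: 12 + 14 = 26
Claimed: 26
Statement is TRUE → Eve tells the truth → Knight

Knight


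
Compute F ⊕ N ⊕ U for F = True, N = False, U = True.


F = True, N = False, U = True
Step 1: F ⊕ N = True XOR False = True
Step 2: True ⊕ U = True XOR True = False
XOR is true when an odd number of operands are true.

False


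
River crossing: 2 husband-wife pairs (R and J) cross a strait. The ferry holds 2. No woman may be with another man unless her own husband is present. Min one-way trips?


Label couples R and J.
1. WR+WJ → (far: WR,WJ; near: HR,HJ)
2. WR ←   (far: WJ; near: HR,HJ,WR)
3. HR+HJ → (far: HR,HJ,WJ; near: WR)
4. HR ←   (far: HJ,WJ; near: HR,WR)  — HR returns, since WR is alone on near bank
5. HR+WR → (far: all four; near: empty)
Every state respects the constraint.
Minimum trips = 5

5


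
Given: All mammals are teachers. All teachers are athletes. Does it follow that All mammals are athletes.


Premise 1: All mammals are teachers.
Premise 2: All teachers are athletes.
Conclusion: All mammals are athletes.
Barbara syllogism (AAA-1): All A are B, All B are C → All A are C.
Middle term (teachers) distributed in premise 2.

Valid


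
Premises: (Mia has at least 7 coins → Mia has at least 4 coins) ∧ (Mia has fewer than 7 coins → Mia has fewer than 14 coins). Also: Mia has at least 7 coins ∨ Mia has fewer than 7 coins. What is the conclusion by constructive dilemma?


Constructive dilemma: (P → Q) ∧ (R → S), P ∨ R ⊢ Q ∨ S
Premise 1: Mia has at least 7 coins → Mia has at least 4 coins
Premise 2: Mia has fewer than 7 coins → Mia has fewer than 14 coins
Premise 3: Mia has at least 7 coins ∨ Mia has fewer than 7 coins
Case 1: Assuming Mia has at least 7 coins, then by Premise 1, Mia has at least 4 coins.
Case 2: Assuming Mia has fewer than 7 coins, then by Premise 2, Mia has fewer than 14 coins.
Since one of Mia has at least 7 coins or Mia has fewer than 7 coins must hold, we get Mia has at least 4 coins or Mia has fewer than 14 coins.

Mia has at least 4 coins or Mia has fewer than 14 coins.


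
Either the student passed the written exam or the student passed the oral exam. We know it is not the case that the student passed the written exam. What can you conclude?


Disjunctive syllogism: P ∨ Q, ¬P ⊢ Q
Disjunction: the student passed the written exam ∨ the student passed the oral exam
We know it is not the case that the student passed the written exam.
By disjunctive syllogism, the other disjunct must be true.

The student passed the oral exam


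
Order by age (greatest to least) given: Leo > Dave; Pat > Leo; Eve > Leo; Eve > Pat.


Constraints: Leo > Dave; Pat > Leo; Eve > Leo; Eve > Pat
Method: at each step, the next-highest is the one remaining person who never appears on the smaller side of a constraint between remaining people.
  Step 1: remaining {Eve, Leo, Pat, Dave}; on the smaller side: {Leo, Pat, Dave} → Eve is next (Eve > Leo; Eve > Pat).
  Step 2: remaining {Leo, Pat, Dave}; on the smaller side: {Leo, Dave} → Pat is next (Pat > Leo).
  Step 3: remaining {Leo, Dave}; on the smaller side: {Dave} → Leo is next (Leo > Dave).
  Step 4: only Dave remains → lowest.
Final ranking (highest to lowest):

Eve > Pat > Leo > Dave
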